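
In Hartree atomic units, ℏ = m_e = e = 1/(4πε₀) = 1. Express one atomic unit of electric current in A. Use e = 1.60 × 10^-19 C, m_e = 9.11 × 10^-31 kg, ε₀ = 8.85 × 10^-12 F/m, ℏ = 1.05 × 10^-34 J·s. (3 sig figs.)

6.67 × 10^-3 A

From ℏ = m_e = e = 1/(4πε₀) = 1 the current scale is I_au = e E_h/ℏ = m_e e⁵/((4πε₀)²ℏ³).
E_h = 4.38 × 10^-18 J
e·E_h/ℏ = 6.67 × 10^-3 A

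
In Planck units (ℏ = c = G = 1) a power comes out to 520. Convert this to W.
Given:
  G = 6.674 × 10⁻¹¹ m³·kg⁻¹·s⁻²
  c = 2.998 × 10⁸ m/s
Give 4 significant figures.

1.887 × 10⁵⁵ W

One Planck power: P_P = c⁵/G = 3.629 × 10⁵² W.
520 × 3.629 × 10⁵² W = 1.887 × 10⁵⁵ W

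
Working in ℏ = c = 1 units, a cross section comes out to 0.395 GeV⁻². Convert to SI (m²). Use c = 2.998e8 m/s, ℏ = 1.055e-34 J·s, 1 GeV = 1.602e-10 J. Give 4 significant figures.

Area is [L]² = [E]⁻²·(ℏc)²; restore (ℏc)².
1 GeV⁻² → (ℏc)² × (1 GeV in J)⁻² = 3.898e-32 m².
Result: 0.395 × 3.898e-32 = 1.540e-32 m².

1.540e-32 m²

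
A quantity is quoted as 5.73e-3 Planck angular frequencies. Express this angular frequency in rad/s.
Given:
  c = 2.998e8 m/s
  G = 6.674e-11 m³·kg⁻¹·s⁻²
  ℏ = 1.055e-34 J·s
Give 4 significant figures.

One Planck angular frequency: ω_P = √(c⁵/(ℏG)) = 1.855e43 rad/s.
5.73e-3 × 1.855e43 rad/s = 1.063e41 rad/s

1.063e41 rad/s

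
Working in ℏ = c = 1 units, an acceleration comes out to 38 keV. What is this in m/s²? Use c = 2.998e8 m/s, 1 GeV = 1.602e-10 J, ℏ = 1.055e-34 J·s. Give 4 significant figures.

1.730e28 m/s²

Acceleration is [L]/[T]² = c·[E]/ℏ.
1 GeV → c/ℏ × (1 GeV in J) = 4.552e32 m/s².
Convert the energy scale: 38 keV = 3.80e-5 GeV.
Result: 3.80e-5 × 4.552e32 = 1.730e28 m/s².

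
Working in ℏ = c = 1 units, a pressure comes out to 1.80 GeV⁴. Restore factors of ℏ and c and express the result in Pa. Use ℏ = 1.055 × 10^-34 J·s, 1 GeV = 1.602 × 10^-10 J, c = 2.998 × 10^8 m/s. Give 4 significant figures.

3.747 × 10^37 Pa

Pressure is [E]/[L]³ = [E]⁴/(ℏc)³.
1 GeV⁴ → 1/(ℏc)³ × (1 GeV in J)⁴ = 2.082 × 10^37 Pa.
Result: 1.80 × 2.082 × 10^37 = 3.747 × 10^37 Pa.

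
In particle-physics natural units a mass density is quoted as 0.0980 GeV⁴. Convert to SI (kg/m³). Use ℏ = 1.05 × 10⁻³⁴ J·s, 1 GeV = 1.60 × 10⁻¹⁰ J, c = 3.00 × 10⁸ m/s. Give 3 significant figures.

2.28 × 10¹⁹ kg/m³

Mass density is [E]/(c²[L]³) = [E]⁴/(ℏ³c⁵).
1 GeV⁴ → 1/(ℏ³c⁵) × (1 GeV in J)⁴ = 2.33 × 10²⁰ kg/m³.
Result: 0.0980 × 2.33 × 10²⁰ = 2.28 × 10¹⁹ kg/m³.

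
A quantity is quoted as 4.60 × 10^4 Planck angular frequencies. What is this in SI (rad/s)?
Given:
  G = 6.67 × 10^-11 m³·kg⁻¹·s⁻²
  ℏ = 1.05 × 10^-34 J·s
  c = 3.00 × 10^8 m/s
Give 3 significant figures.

One Planck angular frequency: ω_P = √(c⁵/(ℏG)) = 1.86 × 10^43 rad/s.
4.60 × 10^4 × 1.86 × 10^43 rad/s = 8.57 × 10^47 rad/s

8.57 × 10^47 rad/s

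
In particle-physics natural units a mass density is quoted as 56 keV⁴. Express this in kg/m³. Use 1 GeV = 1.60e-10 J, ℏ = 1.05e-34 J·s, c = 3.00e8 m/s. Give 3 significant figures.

0.0130 kg/m³

Mass density is [E]/(c²[L]³) = [E]⁴/(ℏ³c⁵).
1 GeV⁴ → 1/(ℏ³c⁵) × (1 GeV in J)⁴ = 2.33e20 kg/m³.
Convert the energy scale: 56 keV⁴ = 5.60e-23 GeV⁴.
Result: 5.60e-23 × 2.33e20 = 0.0130 kg/m³.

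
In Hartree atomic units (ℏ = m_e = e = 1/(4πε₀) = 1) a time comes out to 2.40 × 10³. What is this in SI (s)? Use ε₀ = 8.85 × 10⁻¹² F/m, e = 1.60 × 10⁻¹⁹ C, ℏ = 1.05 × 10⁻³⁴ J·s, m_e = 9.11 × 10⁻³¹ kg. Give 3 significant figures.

One atomic unit of time: τ_au = (4πε₀)²ℏ³/(m_e e⁴) = 2.40 × 10⁻¹⁷ s.
2.40 × 10³ × 2.40 × 10⁻¹⁷ s = 5.76 × 10⁻¹⁴ s

5.76 × 10⁻¹⁴ s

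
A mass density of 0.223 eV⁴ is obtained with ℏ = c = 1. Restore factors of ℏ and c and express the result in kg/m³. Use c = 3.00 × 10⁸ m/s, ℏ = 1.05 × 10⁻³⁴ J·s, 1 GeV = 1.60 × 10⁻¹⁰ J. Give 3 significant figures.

Mass density is [E]/(c²[L]³) = [E]⁴/(ℏ³c⁵).
1 GeV⁴ → 1/(ℏ³c⁵) × (1 GeV in J)⁴ = 2.33 × 10²⁰ kg/m³.
Convert the energy scale: 0.223 eV⁴ = 2.23 × 10⁻³⁷ GeV⁴.
Result: 2.23 × 10⁻³⁷ × 2.33 × 10²⁰ = 5.20 × 10⁻¹⁷ kg/m³.

5.20 × 10⁻¹⁷ kg/m³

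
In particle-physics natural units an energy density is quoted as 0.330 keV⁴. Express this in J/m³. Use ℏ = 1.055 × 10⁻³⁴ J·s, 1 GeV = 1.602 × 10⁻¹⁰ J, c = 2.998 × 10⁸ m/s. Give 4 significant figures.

6.869 × 10¹² J/m³

[E]/[L]³ = [E]⁴/(ℏc)³; restore (ℏc)⁻³.
1 GeV⁴ → 1/(ℏc)³ × (1 GeV in J)⁴ = 2.082 × 10³⁷ J/m³.
Convert the energy scale: 0.330 keV⁴ = 3.30 × 10⁻²⁵ GeV⁴.
Result: 3.30 × 10⁻²⁵ × 2.082 × 10³⁷ = 6.869 × 10¹² J/m³.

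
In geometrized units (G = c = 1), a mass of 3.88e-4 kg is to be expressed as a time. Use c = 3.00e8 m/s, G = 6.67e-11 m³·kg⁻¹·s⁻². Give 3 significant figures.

9.59e-40 s

Mass → time via G/c³.
3.88e-4 kg × (G/c³) = 9.59e-40 s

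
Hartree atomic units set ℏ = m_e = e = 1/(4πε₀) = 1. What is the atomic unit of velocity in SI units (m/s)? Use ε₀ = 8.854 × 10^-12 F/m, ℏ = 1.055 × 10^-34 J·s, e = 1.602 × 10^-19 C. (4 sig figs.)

Dimensional analysis gives v_au = e²/(4πε₀ℏ).
  = 2.566 × 10^-38 / 1.174 × 10^-44
  = 2.186 × 10^6 m/s

2.186 × 10^6 m/s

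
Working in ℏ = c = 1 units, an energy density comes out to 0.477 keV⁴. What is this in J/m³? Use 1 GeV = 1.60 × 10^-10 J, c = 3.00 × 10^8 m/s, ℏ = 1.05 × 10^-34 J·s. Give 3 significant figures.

[E]/[L]³ = [E]⁴/(ℏc)³; restore (ℏc)⁻³.
1 GeV⁴ → 1/(ℏc)³ × (1 GeV in J)⁴ = 2.10 × 10^37 J/m³.
Convert the energy scale: 0.477 keV⁴ = 4.77 × 10^-25 GeV⁴.
Result: 4.77 × 10^-25 × 2.10 × 10^37 = 1.00 × 10^13 J/m³.

1.00 × 10^13 J/m³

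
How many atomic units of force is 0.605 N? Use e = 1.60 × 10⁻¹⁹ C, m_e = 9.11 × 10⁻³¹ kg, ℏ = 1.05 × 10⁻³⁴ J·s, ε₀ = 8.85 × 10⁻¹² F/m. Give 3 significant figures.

atomic unit of force: F_au = E_h/a₀ = m_e²e⁶/((4πε₀)³ℏ⁴) = 8.33 × 10⁻⁸ N.
0.605 / 8.33 × 10⁻⁸ = 7.26 × 10⁶

7.26 × 10⁶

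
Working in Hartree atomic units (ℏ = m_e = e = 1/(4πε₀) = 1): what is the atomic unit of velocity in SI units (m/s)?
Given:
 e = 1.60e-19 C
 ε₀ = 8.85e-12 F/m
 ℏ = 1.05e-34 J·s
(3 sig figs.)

2.19e6 m/s

From ℏ = m_e = e = 1/(4πε₀) = 1 the velocity scale is v_au = e²/(4πε₀ℏ).
  = 2.56e-38 / 1.17e-44
  = 2.19e6 m/s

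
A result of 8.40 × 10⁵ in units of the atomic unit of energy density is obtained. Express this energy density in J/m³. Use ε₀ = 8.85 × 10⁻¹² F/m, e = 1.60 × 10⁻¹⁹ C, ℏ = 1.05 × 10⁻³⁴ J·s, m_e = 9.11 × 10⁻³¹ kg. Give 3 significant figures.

One atomic unit of energy density: u_au = E_h/a₀³ = m_e⁴e¹⁰/((4πε₀)⁵ℏ⁸) = 3.01 × 10¹³ J/m³.
8.40 × 10⁵ × 3.01 × 10¹³ J/m³ = 2.53 × 10¹⁹ J/m³

2.53 × 10¹⁹ J/m³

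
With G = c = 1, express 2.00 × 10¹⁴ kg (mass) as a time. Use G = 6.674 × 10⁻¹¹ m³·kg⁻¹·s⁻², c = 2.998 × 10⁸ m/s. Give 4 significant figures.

Mass → time via G/c³.
2.00 × 10¹⁴ kg × (G/c³) = 4.954 × 10⁻²² s

4.954 × 10⁻²² s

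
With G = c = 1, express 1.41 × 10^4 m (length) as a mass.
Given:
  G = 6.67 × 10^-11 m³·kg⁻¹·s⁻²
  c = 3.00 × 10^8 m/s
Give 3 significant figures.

Length → mass via c²/G.
1.41 × 10^4 m × (c²/G) = 1.90 × 10^31 kg

1.90 × 10^31 kg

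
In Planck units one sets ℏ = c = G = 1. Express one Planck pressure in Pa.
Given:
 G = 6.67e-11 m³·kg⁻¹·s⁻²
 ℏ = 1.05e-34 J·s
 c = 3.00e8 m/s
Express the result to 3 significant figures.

p_P = c⁷/(ℏG²)
  = 2.19e59 / 4.67e-55
  = 4.68e113 Pa

4.68e113 Pa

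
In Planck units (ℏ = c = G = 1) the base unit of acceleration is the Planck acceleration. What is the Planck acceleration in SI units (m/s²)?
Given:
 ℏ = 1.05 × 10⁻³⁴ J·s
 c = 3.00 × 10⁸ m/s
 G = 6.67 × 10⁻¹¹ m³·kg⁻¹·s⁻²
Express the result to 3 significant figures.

a_P = √(c⁷/(ℏG))
  = √(3.12 × 10¹⁰³)
  = 5.59 × 10⁵¹ m/s²

5.59 × 10⁵¹ m/s²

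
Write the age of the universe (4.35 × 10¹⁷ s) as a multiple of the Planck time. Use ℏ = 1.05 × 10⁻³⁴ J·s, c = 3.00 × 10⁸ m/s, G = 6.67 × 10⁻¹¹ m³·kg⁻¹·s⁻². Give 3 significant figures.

Planck time: t_P = √(ℏG/c⁵) = 5.37 × 10⁻⁴⁴ s.
4.35 × 10¹⁷ / 5.37 × 10⁻⁴⁴ = 8.10 × 10⁶⁰

8.10 × 10⁶⁰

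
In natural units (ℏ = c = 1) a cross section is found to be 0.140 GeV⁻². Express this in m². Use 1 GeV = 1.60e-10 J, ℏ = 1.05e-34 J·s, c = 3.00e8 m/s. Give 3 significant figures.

5.43e-33 m²

Area is [L]² = [E]⁻²·(ℏc)²; restore (ℏc)².
1 GeV⁻² → (ℏc)² × (1 GeV in J)⁻² = 3.88e-32 m².
Result: 0.140 × 3.88e-32 = 5.43e-33 m².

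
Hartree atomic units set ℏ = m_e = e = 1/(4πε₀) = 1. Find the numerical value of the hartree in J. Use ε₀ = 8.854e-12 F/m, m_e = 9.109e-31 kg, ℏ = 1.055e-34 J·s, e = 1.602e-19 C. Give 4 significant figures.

4.354e-18 J

Dimensional analysis gives E_h = m_e e⁴/(4πε₀ℏ)².
  = 6.000e-106 / 1.378e-88
  = 4.354e-18 J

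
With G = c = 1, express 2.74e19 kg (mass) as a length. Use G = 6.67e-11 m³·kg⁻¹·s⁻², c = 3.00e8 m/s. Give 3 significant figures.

In G = c = 1 units mass has dimensions of length; the conversion factor is G/c².
2.74e19 kg × (G/c²) = 2.03e-8 m

2.03e-8 m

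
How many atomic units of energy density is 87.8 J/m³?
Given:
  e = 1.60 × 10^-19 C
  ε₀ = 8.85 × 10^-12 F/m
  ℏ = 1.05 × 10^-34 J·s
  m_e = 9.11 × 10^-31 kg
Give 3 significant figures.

2.91 × 10^-12

atomic unit of energy density: u_au = E_h/a₀³ = m_e⁴e¹⁰/((4πε₀)⁵ℏ⁸) = 3.01 × 10^13 J/m³.
87.8 / 3.01 × 10^13 = 2.91 × 10^-12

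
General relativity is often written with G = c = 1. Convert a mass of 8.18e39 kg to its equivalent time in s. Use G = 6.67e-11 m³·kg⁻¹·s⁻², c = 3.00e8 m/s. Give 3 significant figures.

Mass → time via G/c³.
8.18e39 kg × (G/c³) = 2.02e4 s

2.02e4 s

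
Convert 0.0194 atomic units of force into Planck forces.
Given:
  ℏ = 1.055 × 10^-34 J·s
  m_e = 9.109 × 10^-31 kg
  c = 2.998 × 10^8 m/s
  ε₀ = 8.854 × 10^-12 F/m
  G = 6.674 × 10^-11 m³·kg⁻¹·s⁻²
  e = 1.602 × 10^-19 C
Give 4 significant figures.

atomic unit of force: F_au = E_h/a₀ = m_e²e⁶/((4πε₀)³ℏ⁴) = 8.220 × 10^-8 N
Planck force: F_P = c⁴/G = 1.210 × 10^44 N
0.0194 × 8.220 × 10^-8 / 1.210 × 10^44 = 1.317 × 10^-53

1.317 × 10^-53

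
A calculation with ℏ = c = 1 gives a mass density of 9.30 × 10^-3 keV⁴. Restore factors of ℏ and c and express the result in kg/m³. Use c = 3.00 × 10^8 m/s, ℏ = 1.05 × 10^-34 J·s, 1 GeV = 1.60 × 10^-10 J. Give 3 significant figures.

2.17 × 10^-6 kg/m³

Mass density is [E]/(c²[L]³) = [E]⁴/(ℏ³c⁵).
1 GeV⁴ → 1/(ℏ³c⁵) × (1 GeV in J)⁴ = 2.33 × 10^20 kg/m³.
Convert the energy scale: 9.30 × 10^-3 keV⁴ = 9.30 × 10^-27 GeV⁴.
Result: 9.30 × 10^-27 × 2.33 × 10^20 = 2.17 × 10^-6 kg/m³.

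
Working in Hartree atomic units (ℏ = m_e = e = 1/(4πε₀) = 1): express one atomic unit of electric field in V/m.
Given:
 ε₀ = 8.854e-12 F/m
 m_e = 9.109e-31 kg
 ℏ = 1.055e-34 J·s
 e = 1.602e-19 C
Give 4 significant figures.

The unique combination of the constants set to 1 with dimensions of electric field is E_au = E_h/(e a₀) = m_e²e⁵/((4πε₀)³ℏ⁴).
E_h = 4.354e-18 J
a₀ = 5.297e-11 m
E_h/(e·a₀) = 5.131e11 V/m

5.131e11 V/m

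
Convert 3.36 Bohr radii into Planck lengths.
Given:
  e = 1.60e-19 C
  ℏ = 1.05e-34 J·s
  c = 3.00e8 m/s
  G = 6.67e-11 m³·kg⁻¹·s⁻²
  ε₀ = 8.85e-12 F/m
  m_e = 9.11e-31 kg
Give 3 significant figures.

Bohr radius: a₀ = 4πε₀ℏ²/(m_e e²) = 5.26e-11 m
Planck length: ℓ_P = √(ℏG/c³) = 1.61e-35 m
3.36 × 5.26e-11 / 1.61e-35 = 1.10e25

1.10e25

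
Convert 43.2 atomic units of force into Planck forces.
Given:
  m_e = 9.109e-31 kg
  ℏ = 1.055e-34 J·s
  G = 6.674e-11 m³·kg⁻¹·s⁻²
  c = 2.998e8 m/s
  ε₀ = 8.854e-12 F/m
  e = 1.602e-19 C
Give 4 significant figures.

atomic unit of force: F_au = E_h/a₀ = m_e²e⁶/((4πε₀)³ℏ⁴) = 8.220e-8 N
Planck force: F_P = c⁴/G = 1.210e44 N
43.2 × 8.220e-8 / 1.210e44 = 2.934e-50

2.934e-50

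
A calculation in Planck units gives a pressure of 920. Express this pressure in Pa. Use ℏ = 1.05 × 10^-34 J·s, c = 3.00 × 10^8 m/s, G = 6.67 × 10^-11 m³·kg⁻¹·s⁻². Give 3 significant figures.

One Planck pressure: p_P = c⁷/(ℏG²) = 4.68 × 10^113 Pa.
920 × 4.68 × 10^113 Pa = 4.31 × 10^116 Pa

4.31 × 10^116 Pa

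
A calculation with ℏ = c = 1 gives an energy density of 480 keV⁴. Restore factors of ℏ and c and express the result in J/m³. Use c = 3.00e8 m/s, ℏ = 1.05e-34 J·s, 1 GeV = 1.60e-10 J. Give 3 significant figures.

[E]/[L]³ = [E]⁴/(ℏc)³; restore (ℏc)⁻³.
1 GeV⁴ → 1/(ℏc)³ × (1 GeV in J)⁴ = 2.10e37 J/m³.
Convert the energy scale: 480 keV⁴ = 4.80e-22 GeV⁴.
Result: 4.80e-22 × 2.10e37 = 1.01e16 J/m³.

1.01e16 J/m³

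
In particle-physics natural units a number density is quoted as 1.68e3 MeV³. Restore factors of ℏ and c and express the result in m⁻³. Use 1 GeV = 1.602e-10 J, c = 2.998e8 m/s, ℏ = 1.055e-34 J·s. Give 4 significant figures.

2.183e41 m⁻³

Number density is [L]⁻³ = [E]³/(ℏc)³.
1 GeV³ → 1/(ℏc)³ × (1 GeV in J)³ = 1.299e47 m⁻³.
Convert the energy scale: 1.68e3 MeV³ = 1.68e-6 GeV³.
Result: 1.68e-6 × 1.299e47 = 2.183e41 m⁻³.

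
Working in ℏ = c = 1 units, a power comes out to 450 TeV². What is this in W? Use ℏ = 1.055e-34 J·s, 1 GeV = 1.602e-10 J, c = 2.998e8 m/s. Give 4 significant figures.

1.095e23 W

Power is [E]/[T] = [E]²/ℏ.
1 GeV² → 1/ℏ × (1 GeV in J)² = 2.433e14 W.
Convert the energy scale: 450 TeV² = 4.50e8 GeV².
Result: 4.50e8 × 2.433e14 = 1.095e23 W.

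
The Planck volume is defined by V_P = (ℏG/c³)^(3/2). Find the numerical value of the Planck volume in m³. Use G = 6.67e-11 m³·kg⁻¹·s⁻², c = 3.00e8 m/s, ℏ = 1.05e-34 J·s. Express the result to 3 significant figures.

4.18e-105 m³

V_P = (ℏG/c³)^(3/2)
  = √(1.75e-209)
  = 4.18e-105 m³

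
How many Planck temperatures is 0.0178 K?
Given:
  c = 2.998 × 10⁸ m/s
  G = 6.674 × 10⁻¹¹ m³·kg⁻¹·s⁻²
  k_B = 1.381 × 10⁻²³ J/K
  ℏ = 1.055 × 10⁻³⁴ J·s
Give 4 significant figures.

1.256 × 10⁻³⁴

Planck temperature: T_P = √(ℏc⁵/G) / k_B = 1.417 × 10³² K.
0.0178 / 1.417 × 10³² = 1.256 × 10⁻³⁴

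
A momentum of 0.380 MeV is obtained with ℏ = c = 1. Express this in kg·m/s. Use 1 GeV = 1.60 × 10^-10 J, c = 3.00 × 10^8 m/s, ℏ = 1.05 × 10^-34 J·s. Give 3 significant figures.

2.03 × 10^-22 kg·m/s

Momentum is [E]/c; divide by c.
1 GeV → 1/c × (1 GeV in J) = 5.33 × 10^-19 kg·m/s.
Convert the energy scale: 0.380 MeV = 3.80 × 10^-4 GeV.
Result: 3.80 × 10^-4 × 5.33 × 10^-19 = 2.03 × 10^-22 kg·m/s.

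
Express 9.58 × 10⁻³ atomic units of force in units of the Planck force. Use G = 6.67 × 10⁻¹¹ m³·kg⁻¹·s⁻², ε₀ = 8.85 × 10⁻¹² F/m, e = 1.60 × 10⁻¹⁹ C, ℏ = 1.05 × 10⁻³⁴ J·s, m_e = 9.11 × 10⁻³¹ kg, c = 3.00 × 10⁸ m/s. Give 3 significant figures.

atomic unit of force: F_au = E_h/a₀ = m_e²e⁶/((4πε₀)³ℏ⁴) = 8.33 × 10⁻⁸ N
Planck force: F_P = c⁴/G = 1.21 × 10⁴⁴ N
9.58 × 10⁻³ × 8.33 × 10⁻⁸ / 1.21 × 10⁴⁴ = 6.57 × 10⁻⁵⁴

6.57 × 10⁻⁵⁴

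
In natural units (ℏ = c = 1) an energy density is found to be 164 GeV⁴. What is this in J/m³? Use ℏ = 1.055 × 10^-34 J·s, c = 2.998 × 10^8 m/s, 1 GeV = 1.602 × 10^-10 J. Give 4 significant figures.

3.414 × 10^39 J/m³

[E]/[L]³ = [E]⁴/(ℏc)³; restore (ℏc)⁻³.
1 GeV⁴ → 1/(ℏc)³ × (1 GeV in J)⁴ = 2.082 × 10^37 J/m³.
Result: 164 × 2.082 × 10^37 = 3.414 × 10^39 J/m³.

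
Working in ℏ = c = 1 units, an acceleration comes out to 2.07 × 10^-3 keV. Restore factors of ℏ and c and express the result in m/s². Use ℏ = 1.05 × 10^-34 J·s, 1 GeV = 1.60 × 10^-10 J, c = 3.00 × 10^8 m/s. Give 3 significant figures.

9.46 × 10^23 m/s²

Acceleration is [L]/[T]² = c·[E]/ℏ.
1 GeV → c/ℏ × (1 GeV in J) = 4.57 × 10^32 m/s².
Convert the energy scale: 2.07 × 10^-3 keV = 2.07 × 10^-9 GeV.
Result: 2.07 × 10^-9 × 4.57 × 10^32 = 9.46 × 10^23 m/s².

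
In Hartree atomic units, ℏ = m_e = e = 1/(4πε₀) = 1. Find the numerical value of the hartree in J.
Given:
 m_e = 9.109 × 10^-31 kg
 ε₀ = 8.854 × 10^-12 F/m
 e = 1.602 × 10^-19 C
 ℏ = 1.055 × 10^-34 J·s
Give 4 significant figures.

The unique combination of the constants set to 1 with dimensions of energy is E_h = m_e e⁴/(4πε₀ℏ)².
  = 6.000 × 10^-106 / 1.378 × 10^-88
  = 4.354 × 10^-18 J

4.354 × 10^-18 J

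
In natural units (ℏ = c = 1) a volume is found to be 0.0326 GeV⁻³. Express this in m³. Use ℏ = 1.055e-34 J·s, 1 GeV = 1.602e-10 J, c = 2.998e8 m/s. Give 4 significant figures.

2.509e-49 m³

Volume is [L]³ = [E]⁻³·(ℏc)³.
1 GeV⁻³ → (ℏc)³ × (1 GeV in J)⁻³ = 7.696e-48 m³.
Result: 0.0326 × 7.696e-48 = 2.509e-49 m³.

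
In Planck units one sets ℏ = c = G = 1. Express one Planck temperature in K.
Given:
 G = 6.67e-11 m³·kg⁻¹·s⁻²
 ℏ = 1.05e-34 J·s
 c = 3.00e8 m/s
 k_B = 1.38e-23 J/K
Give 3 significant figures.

T_P = √(ℏc⁵/G) / k_B
  = √(3.83e18) × 7.25e22
  = 1.42e32 K

1.42e32 K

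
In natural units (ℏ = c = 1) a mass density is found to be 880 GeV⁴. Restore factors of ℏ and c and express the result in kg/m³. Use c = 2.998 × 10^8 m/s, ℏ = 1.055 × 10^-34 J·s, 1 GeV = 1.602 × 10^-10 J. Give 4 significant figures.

Mass density is [E]/(c²[L]³) = [E]⁴/(ℏ³c⁵).
1 GeV⁴ → 1/(ℏ³c⁵) × (1 GeV in J)⁴ = 2.316 × 10^20 kg/m³.
Result: 880 × 2.316 × 10^20 = 2.038 × 10^23 kg/m³.

2.038 × 10^23 kg/m³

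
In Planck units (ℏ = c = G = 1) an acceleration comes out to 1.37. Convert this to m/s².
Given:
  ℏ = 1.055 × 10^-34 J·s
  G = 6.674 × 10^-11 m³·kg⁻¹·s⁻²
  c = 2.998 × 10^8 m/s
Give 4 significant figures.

One Planck acceleration: a_P = √(c⁷/(ℏG)) = 5.560 × 10^51 m/s².
1.37 × 5.560 × 10^51 m/s² = 7.617 × 10^51 m/s²

7.617 × 10^51 m/s²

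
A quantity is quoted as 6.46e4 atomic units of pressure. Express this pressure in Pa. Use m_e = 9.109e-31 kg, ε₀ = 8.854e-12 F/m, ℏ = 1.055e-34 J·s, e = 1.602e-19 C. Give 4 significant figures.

One atomic unit of pressure: P_au = E_h/a₀³ = m_e⁴e¹⁰/((4πε₀)⁵ℏ⁸) = 2.929e13 Pa.
6.46e4 × 2.929e13 Pa = 1.892e18 Pa

1.892e18 Pa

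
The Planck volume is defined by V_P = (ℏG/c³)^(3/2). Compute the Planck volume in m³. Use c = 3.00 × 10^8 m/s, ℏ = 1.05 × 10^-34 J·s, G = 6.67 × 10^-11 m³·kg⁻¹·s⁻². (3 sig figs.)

4.18 × 10^-105 m³

V_P = (ℏG/c³)^(3/2)
  = √(1.75 × 10^-209)
  = 4.18 × 10^-105 m³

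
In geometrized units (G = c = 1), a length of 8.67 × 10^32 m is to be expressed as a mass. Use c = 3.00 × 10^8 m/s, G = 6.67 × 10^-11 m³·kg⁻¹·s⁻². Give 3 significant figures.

1.17 × 10^60 kg

Length → mass via c²/G.
8.67 × 10^32 m × (c²/G) = 1.17 × 10^60 kg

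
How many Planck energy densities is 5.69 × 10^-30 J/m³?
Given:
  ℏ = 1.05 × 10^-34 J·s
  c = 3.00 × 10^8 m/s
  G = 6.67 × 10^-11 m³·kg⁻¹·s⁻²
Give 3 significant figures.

1.22 × 10^-143

Planck energy density: u_P = c⁷/(ℏG²) = 4.68 × 10^113 J/m³.
5.69 × 10^-30 / 4.68 × 10^113 = 1.22 × 10^-143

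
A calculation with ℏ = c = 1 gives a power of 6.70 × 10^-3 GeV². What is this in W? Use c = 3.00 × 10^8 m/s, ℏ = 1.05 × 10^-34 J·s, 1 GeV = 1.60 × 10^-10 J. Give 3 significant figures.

Power is [E]/[T] = [E]²/ℏ.
1 GeV² → 1/ℏ × (1 GeV in J)² = 2.44 × 10^14 W.
Result: 6.70 × 10^-3 × 2.44 × 10^14 = 1.63 × 10^12 W.

1.63 × 10^12 W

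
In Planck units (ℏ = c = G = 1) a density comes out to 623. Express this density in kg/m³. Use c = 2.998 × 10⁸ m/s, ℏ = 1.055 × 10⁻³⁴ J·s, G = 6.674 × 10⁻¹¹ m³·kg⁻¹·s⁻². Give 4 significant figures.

3.211 × 10⁹⁹ kg/m³

One Planck density: ρ_P = c⁵/(ℏG²) = 5.154 × 10⁹⁶ kg/m³.
623 × 5.154 × 10⁹⁶ kg/m³ = 3.211 × 10⁹⁹ kg/m³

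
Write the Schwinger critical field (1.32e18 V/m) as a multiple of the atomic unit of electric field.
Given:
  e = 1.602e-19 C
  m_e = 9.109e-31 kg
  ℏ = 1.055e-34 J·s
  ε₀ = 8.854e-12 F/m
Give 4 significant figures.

2.573e6

atomic unit of electric field: E_au = E_h/(e a₀) = m_e²e⁵/((4πε₀)³ℏ⁴) = 5.131e11 V/m.
1.32e18 / 5.131e11 = 2.573e6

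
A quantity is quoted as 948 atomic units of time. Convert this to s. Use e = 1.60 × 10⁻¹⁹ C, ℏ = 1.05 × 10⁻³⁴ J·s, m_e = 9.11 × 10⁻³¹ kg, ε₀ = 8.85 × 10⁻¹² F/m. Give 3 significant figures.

One atomic unit of time: τ_au = (4πε₀)²ℏ³/(m_e e⁴) = 2.40 × 10⁻¹⁷ s.
948 × 2.40 × 10⁻¹⁷ s = 2.27 × 10⁻¹⁴ s

2.27 × 10⁻¹⁴ s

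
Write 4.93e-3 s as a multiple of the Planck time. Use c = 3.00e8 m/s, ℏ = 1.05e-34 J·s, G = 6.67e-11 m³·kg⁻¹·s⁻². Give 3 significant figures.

Planck time: t_P = √(ℏG/c⁵) = 5.37e-44 s.
4.93e-3 / 5.37e-44 = 9.18e40

9.18e40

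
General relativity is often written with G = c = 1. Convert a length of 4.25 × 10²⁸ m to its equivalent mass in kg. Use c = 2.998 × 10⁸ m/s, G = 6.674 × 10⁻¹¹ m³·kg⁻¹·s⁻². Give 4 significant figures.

Length → mass via c²/G.
4.25 × 10²⁸ m × (c²/G) = 5.724 × 10⁵⁵ kg

5.724 × 10⁵⁵ kg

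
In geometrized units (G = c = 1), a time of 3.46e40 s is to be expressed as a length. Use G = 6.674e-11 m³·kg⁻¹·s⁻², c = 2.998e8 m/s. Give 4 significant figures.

Time → length via c.
3.46e40 s × (c) = 1.037e49 m

1.037e49 m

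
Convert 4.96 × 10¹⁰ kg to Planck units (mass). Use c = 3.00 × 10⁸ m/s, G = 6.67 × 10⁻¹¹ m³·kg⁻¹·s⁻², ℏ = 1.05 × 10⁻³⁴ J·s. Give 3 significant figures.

2.28 × 10¹⁸

Planck mass: m_P = √(ℏc/G) = 2.17 × 10⁻⁸ kg.
4.96 × 10¹⁰ / 2.17 × 10⁻⁸ = 2.28 × 10¹⁸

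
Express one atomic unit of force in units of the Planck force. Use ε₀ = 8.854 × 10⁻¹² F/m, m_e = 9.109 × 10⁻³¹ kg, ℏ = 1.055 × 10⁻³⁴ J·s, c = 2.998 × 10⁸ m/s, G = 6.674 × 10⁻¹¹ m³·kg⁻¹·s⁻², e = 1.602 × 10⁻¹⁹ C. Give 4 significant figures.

6.791 × 10⁻⁵²

atomic unit of force: F_au = E_h/a₀ = m_e²e⁶/((4πε₀)³ℏ⁴) = 8.220 × 10⁻⁸ N
Planck force: F_P = c⁴/G = 1.210 × 10⁴⁴ N
ratio = 8.220 × 10⁻⁸ / 1.210 × 10⁴⁴ = 6.791 × 10⁻⁵²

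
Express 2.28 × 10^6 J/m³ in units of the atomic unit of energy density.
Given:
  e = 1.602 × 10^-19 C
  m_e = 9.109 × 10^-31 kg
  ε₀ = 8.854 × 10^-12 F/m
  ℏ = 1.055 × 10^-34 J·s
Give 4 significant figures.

atomic unit of energy density: u_au = E_h/a₀³ = m_e⁴e¹⁰/((4πε₀)⁵ℏ⁸) = 2.929 × 10^13 J/m³.
2.28 × 10^6 / 2.929 × 10^13 = 7.784 × 10^-8

7.784 × 10^-8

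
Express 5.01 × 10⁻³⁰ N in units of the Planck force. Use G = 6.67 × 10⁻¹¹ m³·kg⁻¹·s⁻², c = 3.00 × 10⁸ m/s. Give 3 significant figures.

4.13 × 10⁻⁷⁴

Planck force: F_P = c⁴/G = 1.21 × 10⁴⁴ N.
5.01 × 10⁻³⁰ / 1.21 × 10⁴⁴ = 4.13 × 10⁻⁷⁴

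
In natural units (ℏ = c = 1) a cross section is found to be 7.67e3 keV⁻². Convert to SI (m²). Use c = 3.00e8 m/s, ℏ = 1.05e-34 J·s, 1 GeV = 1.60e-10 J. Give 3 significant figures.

Area is [L]² = [E]⁻²·(ℏc)²; restore (ℏc)².
1 GeV⁻² → (ℏc)² × (1 GeV in J)⁻² = 3.88e-32 m².
Convert the energy scale: 7.67e3 keV⁻² = 7.67e15 GeV⁻².
Result: 7.67e15 × 3.88e-32 = 2.97e-16 m².

2.97e-16 m²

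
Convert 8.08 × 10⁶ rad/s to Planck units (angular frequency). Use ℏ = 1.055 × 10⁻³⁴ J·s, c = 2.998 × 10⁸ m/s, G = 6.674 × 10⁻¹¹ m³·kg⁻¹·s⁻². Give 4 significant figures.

4.357 × 10⁻³⁷

Planck angular frequency: ω_P = √(c⁵/(ℏG)) = 1.855 × 10⁴³ rad/s.
8.08 × 10⁶ / 1.855 × 10⁴³ = 4.357 × 10⁻³⁷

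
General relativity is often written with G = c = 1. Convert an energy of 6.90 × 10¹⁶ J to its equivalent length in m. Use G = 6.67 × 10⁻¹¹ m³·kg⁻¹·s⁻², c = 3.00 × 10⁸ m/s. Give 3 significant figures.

Energy → length via G/c⁴.
6.90 × 10¹⁶ J × (G/c⁴) = 5.68 × 10⁻²⁸ m

5.68 × 10⁻²⁸ m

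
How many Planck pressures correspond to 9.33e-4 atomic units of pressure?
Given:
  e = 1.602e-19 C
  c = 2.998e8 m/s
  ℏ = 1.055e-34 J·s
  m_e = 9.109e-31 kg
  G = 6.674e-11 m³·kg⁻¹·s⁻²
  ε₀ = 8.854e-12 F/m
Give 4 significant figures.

5.900e-104

atomic unit of pressure: P_au = E_h/a₀³ = m_e⁴e¹⁰/((4πε₀)⁵ℏ⁸) = 2.929e13 Pa
Planck pressure: p_P = c⁷/(ℏG²) = 4.632e113 Pa
9.33e-4 × 2.929e13 / 4.632e113 = 5.900e-104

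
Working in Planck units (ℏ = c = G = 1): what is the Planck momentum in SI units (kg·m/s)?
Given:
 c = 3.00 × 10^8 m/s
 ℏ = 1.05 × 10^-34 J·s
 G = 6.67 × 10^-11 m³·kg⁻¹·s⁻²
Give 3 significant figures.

6.52 kg·m/s

Dimensional analysis gives p_P = √(ℏc³/G).
  = √(42.5)
  = 6.52 kg·m/s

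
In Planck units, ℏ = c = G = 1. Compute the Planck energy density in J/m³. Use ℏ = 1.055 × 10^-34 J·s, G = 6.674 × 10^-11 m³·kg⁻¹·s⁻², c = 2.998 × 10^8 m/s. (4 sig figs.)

4.632 × 10^113 J/m³

The unique combination of the constants set to 1 with dimensions of energy density is u_P = c⁷/(ℏG²).
  = 2.177 × 10^59 / 4.699 × 10^-55
  = 4.632 × 10^113 J/m³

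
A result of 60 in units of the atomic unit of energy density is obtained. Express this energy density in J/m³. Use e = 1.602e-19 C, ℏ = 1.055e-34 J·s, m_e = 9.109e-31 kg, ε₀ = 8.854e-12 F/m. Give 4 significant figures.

1.757e15 J/m³

One atomic unit of energy density: u_au = E_h/a₀³ = m_e⁴e¹⁰/((4πε₀)⁵ℏ⁸) = 2.929e13 J/m³.
60 × 2.929e13 J/m³ = 1.757e15 J/m³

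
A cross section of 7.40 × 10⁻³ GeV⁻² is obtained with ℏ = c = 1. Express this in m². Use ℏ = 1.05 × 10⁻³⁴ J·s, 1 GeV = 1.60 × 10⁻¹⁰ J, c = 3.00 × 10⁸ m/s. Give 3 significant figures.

Area is [L]² = [E]⁻²·(ℏc)²; restore (ℏc)².
1 GeV⁻² → (ℏc)² × (1 GeV in J)⁻² = 3.88 × 10⁻³² m².
Result: 7.40 × 10⁻³ × 3.88 × 10⁻³² = 2.87 × 10⁻³⁴ m².

2.87 × 10⁻³⁴ m²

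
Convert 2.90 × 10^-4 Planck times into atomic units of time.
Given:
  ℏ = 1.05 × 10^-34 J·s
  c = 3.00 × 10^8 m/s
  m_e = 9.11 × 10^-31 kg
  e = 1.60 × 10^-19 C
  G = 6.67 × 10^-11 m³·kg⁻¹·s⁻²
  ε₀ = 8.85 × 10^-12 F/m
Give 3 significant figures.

Planck time: t_P = √(ℏG/c⁵) = 5.37 × 10^-44 s
atomic unit of time: τ_au = (4πε₀)²ℏ³/(m_e e⁴) = 2.40 × 10^-17 s
2.90 × 10^-4 × 5.37 × 10^-44 / 2.40 × 10^-17 = 6.49 × 10^-31

6.49 × 10^-31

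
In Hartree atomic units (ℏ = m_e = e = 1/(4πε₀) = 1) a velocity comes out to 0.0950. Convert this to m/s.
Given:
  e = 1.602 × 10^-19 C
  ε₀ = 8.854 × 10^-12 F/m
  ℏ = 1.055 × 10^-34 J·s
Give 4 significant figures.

One atomic unit of velocity: v_au = e²/(4πε₀ℏ) = 2.186 × 10^6 m/s.
0.0950 × 2.186 × 10^6 m/s = 2.077 × 10^5 m/s

2.077 × 10^5 m/s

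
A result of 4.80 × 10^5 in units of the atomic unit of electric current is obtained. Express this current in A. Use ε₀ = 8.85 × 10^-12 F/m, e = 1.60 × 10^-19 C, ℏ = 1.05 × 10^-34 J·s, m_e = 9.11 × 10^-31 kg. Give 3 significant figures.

3.20 × 10^3 A

One atomic unit of electric current: I_au = e E_h/ℏ = m_e e⁵/((4πε₀)²ℏ³) = 6.67 × 10^-3 A.
4.80 × 10^5 × 6.67 × 10^-3 A = 3.20 × 10^3 A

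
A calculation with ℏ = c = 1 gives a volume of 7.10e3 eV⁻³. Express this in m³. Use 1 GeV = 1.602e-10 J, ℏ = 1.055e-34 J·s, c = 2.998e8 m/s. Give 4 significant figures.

5.464e-17 m³

Volume is [L]³ = [E]⁻³·(ℏc)³.
1 GeV⁻³ → (ℏc)³ × (1 GeV in J)⁻³ = 7.696e-48 m³.
Convert the energy scale: 7.10e3 eV⁻³ = 7.10e30 GeV⁻³.
Result: 7.10e30 × 7.696e-48 = 5.464e-17 m³.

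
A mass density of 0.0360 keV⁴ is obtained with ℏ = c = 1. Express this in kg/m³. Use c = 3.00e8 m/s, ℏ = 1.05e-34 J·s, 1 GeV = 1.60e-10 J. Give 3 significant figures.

8.39e-6 kg/m³

Mass density is [E]/(c²[L]³) = [E]⁴/(ℏ³c⁵).
1 GeV⁴ → 1/(ℏ³c⁵) × (1 GeV in J)⁴ = 2.33e20 kg/m³.
Convert the energy scale: 0.0360 keV⁴ = 3.60e-26 GeV⁴.
Result: 3.60e-26 × 2.33e20 = 8.39e-6 kg/m³.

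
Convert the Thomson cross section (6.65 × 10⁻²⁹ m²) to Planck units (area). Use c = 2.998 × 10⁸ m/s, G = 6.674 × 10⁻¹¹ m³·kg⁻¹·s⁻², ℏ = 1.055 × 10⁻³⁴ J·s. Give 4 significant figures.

2.545 × 10⁴¹

Planck area: A_P = ℏG/c³ = 2.613 × 10⁻⁷⁰ m².
6.65 × 10⁻²⁹ / 2.613 × 10⁻⁷⁰ = 2.545 × 10⁴¹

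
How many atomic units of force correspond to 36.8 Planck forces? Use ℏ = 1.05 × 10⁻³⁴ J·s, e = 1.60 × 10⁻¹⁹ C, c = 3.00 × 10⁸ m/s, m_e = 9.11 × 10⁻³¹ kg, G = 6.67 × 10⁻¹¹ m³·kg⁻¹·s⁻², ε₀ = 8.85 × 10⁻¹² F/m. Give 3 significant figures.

5.37 × 10⁵²

Planck force: F_P = c⁴/G = 1.21 × 10⁴⁴ N
atomic unit of force: F_au = E_h/a₀ = m_e²e⁶/((4πε₀)³ℏ⁴) = 8.33 × 10⁻⁸ N
36.8 × 1.21 × 10⁴⁴ / 8.33 × 10⁻⁸ = 5.37 × 10⁵²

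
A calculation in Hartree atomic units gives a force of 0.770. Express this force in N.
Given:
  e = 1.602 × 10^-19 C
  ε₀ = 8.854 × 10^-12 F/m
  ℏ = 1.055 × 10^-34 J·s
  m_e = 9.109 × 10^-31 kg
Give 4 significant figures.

One atomic unit of force: F_au = E_h/a₀ = m_e²e⁶/((4πε₀)³ℏ⁴) = 8.220 × 10^-8 N.
0.770 × 8.220 × 10^-8 N = 6.329 × 10^-8 N

6.329 × 10^-8 N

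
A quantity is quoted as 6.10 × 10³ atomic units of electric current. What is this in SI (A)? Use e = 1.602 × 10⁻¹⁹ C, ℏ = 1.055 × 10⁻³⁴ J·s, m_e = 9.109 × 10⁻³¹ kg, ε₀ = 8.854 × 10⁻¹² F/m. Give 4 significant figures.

40.33 A

One atomic unit of electric current: I_au = e E_h/ℏ = m_e e⁵/((4πε₀)²ℏ³) = 6.612 × 10⁻³ A.
6.10 × 10³ × 6.612 × 10⁻³ A = 40.33 A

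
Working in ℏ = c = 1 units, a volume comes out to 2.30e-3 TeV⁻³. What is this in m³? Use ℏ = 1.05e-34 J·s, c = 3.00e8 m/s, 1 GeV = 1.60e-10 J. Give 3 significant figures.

1.76e-59 m³

Volume is [L]³ = [E]⁻³·(ℏc)³.
1 GeV⁻³ → (ℏc)³ × (1 GeV in J)⁻³ = 7.63e-48 m³.
Convert the energy scale: 2.30e-3 TeV⁻³ = 2.30e-12 GeV⁻³.
Result: 2.30e-12 × 7.63e-48 = 1.76e-59 m³.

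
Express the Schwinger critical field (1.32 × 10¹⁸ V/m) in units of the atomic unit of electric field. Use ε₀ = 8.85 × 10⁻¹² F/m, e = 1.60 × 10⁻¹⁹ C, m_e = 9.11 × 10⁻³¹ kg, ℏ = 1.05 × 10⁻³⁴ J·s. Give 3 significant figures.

2.54 × 10⁶

atomic unit of electric field: E_au = E_h/(e a₀) = m_e²e⁵/((4πε₀)³ℏ⁴) = 5.20 × 10¹¹ V/m.
1.32 × 10¹⁸ / 5.20 × 10¹¹ = 2.54 × 10⁶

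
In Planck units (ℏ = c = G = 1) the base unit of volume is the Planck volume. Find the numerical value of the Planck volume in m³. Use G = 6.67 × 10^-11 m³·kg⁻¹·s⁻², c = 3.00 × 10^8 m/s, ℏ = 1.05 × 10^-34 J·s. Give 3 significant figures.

4.18 × 10^-105 m³

V_P = (ℏG/c³)^(3/2)
  = √(1.75 × 10^-209)
  = 4.18 × 10^-105 m³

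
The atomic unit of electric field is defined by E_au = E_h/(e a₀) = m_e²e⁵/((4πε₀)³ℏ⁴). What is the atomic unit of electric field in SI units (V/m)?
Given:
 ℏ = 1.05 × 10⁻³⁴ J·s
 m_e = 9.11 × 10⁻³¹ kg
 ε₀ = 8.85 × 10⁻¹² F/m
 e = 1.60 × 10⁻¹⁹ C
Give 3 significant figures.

E_au = E_h/(e a₀) = m_e²e⁵/((4πε₀)³ℏ⁴)
E_h = 4.38 × 10⁻¹⁸ J
a₀ = 5.26 × 10⁻¹¹ m
E_h/(e·a₀) = 5.20 × 10¹¹ V/m

5.20 × 10¹¹ V/m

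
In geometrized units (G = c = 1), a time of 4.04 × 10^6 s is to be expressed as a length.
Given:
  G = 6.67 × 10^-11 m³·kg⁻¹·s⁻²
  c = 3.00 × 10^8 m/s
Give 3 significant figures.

1.21 × 10^15 m

Time → length via c.
4.04 × 10^6 s × (c) = 1.21 × 10^15 m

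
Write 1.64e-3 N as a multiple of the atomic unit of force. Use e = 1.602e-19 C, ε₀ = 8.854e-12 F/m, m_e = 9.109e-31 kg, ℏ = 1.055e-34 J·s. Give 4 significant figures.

atomic unit of force: F_au = E_h/a₀ = m_e²e⁶/((4πε₀)³ℏ⁴) = 8.220e-8 N.
1.64e-3 / 8.220e-8 = 1.995e4

1.995e4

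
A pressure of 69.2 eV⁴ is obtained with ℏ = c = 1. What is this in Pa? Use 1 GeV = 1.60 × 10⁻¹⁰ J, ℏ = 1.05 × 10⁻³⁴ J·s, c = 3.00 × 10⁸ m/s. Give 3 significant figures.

Pressure is [E]/[L]³ = [E]⁴/(ℏc)³.
1 GeV⁴ → 1/(ℏc)³ × (1 GeV in J)⁴ = 2.10 × 10³⁷ Pa.
Convert the energy scale: 69.2 eV⁴ = 6.92 × 10⁻³⁵ GeV⁴.
Result: 6.92 × 10⁻³⁵ × 2.10 × 10³⁷ = 1.45 × 10³ Pa.

1.45 × 10³ Pa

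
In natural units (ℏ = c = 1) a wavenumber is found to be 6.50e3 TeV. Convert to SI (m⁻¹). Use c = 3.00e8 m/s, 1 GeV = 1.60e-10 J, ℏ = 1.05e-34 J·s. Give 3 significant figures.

3.30e22 m⁻¹

Inverse length is [E]/(ℏc).
1 GeV → 1/(ℏc) × (1 GeV in J) = 5.08e15 m⁻¹.
Convert the energy scale: 6.50e3 TeV = 6.50e6 GeV.
Result: 6.50e6 × 5.08e15 = 3.30e22 m⁻¹.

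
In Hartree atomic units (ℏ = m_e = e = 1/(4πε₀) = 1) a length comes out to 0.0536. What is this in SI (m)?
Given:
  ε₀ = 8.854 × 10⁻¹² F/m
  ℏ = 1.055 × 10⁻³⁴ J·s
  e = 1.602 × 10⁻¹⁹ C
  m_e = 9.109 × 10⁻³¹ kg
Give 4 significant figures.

2.839 × 10⁻¹² m

One Bohr radius: a₀ = 4πε₀ℏ²/(m_e e²) = 5.297 × 10⁻¹¹ m.
0.0536 × 5.297 × 10⁻¹¹ m = 2.839 × 10⁻¹² m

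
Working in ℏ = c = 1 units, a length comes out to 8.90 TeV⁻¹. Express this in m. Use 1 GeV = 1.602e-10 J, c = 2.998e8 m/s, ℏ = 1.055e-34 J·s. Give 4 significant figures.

A length is [E]⁻¹ in ℏ=c=1; restore one factor of ℏc.
1 GeV⁻¹ → ℏc × (1 GeV in J)⁻¹ = 1.974e-16 m.
Convert the energy scale: 8.90 TeV⁻¹ = 8.90e-3 GeV⁻¹.
Result: 8.90e-3 × 1.974e-16 = 1.757e-18 m.

1.757e-18 m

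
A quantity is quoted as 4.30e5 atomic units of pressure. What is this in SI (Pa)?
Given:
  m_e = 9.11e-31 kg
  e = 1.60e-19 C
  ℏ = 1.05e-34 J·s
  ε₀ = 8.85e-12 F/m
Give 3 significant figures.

1.30e19 Pa

One atomic unit of pressure: P_au = E_h/a₀³ = m_e⁴e¹⁰/((4πε₀)⁵ℏ⁸) = 3.01e13 Pa.
4.30e5 × 3.01e13 Pa = 1.30e19 Pa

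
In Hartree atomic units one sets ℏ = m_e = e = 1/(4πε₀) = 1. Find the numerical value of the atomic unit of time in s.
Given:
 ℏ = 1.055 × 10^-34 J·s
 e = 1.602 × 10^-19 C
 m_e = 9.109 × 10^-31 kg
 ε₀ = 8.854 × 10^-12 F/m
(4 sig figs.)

τ_au = (4πε₀)²ℏ³/(m_e e⁴)
E_h = 4.354 × 10^-18 J
ℏ/E_h = 2.423 × 10^-17 s

2.423 × 10^-17 s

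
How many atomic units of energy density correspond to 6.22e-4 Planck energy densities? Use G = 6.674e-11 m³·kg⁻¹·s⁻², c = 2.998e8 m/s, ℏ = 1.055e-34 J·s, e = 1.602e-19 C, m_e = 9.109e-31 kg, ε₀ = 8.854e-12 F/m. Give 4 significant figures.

9.837e96

Planck energy density: u_P = c⁷/(ℏG²) = 4.632e113 J/m³
atomic unit of energy density: u_au = E_h/a₀³ = m_e⁴e¹⁰/((4πε₀)⁵ℏ⁸) = 2.929e13 J/m³
6.22e-4 × 4.632e113 / 2.929e13 = 9.837e96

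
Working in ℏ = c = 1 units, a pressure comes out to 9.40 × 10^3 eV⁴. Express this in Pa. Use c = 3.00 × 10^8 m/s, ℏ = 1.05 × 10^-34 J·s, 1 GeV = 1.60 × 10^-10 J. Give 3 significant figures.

1.97 × 10^5 Pa

Pressure is [E]/[L]³ = [E]⁴/(ℏc)³.
1 GeV⁴ → 1/(ℏc)³ × (1 GeV in J)⁴ = 2.10 × 10^37 Pa.
Convert the energy scale: 9.40 × 10^3 eV⁴ = 9.40 × 10^-33 GeV⁴.
Result: 9.40 × 10^-33 × 2.10 × 10^37 = 1.97 × 10^5 Pa.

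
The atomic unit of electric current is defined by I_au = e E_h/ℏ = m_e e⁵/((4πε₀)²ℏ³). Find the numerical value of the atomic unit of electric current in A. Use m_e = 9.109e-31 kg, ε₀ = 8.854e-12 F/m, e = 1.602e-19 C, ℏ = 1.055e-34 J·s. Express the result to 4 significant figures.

6.612e-3 A

I_au = e E_h/ℏ = m_e e⁵/((4πε₀)²ℏ³)
E_h = 4.354e-18 J
e·E_h/ℏ = 6.612e-3 A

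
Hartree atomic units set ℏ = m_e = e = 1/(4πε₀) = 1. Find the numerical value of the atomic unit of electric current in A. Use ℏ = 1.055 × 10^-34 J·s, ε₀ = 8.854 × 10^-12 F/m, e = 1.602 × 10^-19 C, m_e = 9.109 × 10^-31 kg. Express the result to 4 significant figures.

The unique combination of the constants set to 1 with dimensions of current is I_au = e E_h/ℏ = m_e e⁵/((4πε₀)²ℏ³).
E_h = 4.354 × 10^-18 J
e·E_h/ℏ = 6.612 × 10^-3 A

6.612 × 10^-3 A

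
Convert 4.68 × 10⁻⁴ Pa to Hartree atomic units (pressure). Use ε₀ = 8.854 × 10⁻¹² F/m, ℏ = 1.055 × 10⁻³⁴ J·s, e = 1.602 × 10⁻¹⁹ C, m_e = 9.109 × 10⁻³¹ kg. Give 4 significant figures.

atomic unit of pressure: P_au = E_h/a₀³ = m_e⁴e¹⁰/((4πε₀)⁵ℏ⁸) = 2.929 × 10¹³ Pa.
4.68 × 10⁻⁴ / 2.929 × 10¹³ = 1.598 × 10⁻¹⁷

1.598 × 10⁻¹⁷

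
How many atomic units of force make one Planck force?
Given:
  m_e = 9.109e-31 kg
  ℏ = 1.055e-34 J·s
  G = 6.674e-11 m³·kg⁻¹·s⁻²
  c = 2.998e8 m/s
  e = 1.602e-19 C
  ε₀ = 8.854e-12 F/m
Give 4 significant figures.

1.473e51

Planck force: F_P = c⁴/G = 1.210e44 N
atomic unit of force: F_au = E_h/a₀ = m_e²e⁶/((4πε₀)³ℏ⁴) = 8.220e-8 N
ratio = 1.210e44 / 8.220e-8 = 1.473e51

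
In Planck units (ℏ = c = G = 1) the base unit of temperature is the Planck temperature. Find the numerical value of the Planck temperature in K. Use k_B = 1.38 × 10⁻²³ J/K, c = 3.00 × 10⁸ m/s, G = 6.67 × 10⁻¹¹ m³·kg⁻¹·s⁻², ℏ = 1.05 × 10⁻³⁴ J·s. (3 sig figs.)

1.42 × 10³² K

T_P = √(ℏc⁵/G) / k_B
  = √(3.83 × 10¹⁸) × 7.25 × 10²²
  = 1.42 × 10³² K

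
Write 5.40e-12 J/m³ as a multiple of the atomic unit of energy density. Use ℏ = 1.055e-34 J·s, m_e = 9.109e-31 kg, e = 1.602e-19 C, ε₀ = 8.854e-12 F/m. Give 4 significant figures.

1.844e-25

atomic unit of energy density: u_au = E_h/a₀³ = m_e⁴e¹⁰/((4πε₀)⁵ℏ⁸) = 2.929e13 J/m³.
5.40e-12 / 2.929e13 = 1.844e-25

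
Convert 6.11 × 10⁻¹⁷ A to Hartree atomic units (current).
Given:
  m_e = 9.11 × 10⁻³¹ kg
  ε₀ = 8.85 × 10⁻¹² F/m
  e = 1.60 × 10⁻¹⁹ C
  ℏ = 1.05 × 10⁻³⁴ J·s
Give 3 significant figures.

9.16 × 10⁻¹⁵

atomic unit of electric current: I_au = e E_h/ℏ = m_e e⁵/((4πε₀)²ℏ³) = 6.67 × 10⁻³ A.
6.11 × 10⁻¹⁷ / 6.67 × 10⁻³ = 9.16 × 10⁻¹⁵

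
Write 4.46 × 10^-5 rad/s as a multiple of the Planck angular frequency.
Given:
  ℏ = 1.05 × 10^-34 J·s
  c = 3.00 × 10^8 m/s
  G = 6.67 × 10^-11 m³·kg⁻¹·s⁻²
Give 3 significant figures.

2.39 × 10^-48

Planck angular frequency: ω_P = √(c⁵/(ℏG)) = 1.86 × 10^43 rad/s.
4.46 × 10^-5 / 1.86 × 10^43 = 2.39 × 10^-48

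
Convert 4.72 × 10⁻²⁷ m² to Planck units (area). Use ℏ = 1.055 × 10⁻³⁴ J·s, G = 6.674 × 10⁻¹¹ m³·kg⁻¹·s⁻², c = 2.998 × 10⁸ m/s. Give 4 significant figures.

Planck area: A_P = ℏG/c³ = 2.613 × 10⁻⁷⁰ m².
4.72 × 10⁻²⁷ / 2.613 × 10⁻⁷⁰ = 1.806 × 10⁴³

1.806 × 10⁴³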